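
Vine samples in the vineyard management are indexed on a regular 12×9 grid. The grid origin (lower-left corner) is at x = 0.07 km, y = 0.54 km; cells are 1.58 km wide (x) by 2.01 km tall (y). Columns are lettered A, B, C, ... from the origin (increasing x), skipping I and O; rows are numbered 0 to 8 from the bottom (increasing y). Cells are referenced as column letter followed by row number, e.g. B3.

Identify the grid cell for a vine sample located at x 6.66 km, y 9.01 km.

Column index: ⌊(6.66 − 0.07) / 1.58⌋ = ⌊4.171⌋ = 4 → column E
Row offset from origin: ⌊(9.01 − 0.54) / 2.01⌋ = ⌊4.214⌋ = 4 → row 4

E4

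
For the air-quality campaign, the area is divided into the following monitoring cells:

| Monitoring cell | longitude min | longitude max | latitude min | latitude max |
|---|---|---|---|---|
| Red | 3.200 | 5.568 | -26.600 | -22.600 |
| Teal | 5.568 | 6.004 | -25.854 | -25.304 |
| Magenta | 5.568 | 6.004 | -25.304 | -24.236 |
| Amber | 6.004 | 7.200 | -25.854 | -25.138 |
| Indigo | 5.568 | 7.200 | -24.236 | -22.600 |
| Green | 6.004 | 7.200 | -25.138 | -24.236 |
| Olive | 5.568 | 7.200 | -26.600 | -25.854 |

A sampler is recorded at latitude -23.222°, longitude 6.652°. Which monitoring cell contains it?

The point has longitude = 6.652 and latitude = -23.222.
Only Indigo satisfies 5.568 ≤ longitude ≤ 7.200 and -24.236 ≤ latitude ≤ -22.600.

Indigo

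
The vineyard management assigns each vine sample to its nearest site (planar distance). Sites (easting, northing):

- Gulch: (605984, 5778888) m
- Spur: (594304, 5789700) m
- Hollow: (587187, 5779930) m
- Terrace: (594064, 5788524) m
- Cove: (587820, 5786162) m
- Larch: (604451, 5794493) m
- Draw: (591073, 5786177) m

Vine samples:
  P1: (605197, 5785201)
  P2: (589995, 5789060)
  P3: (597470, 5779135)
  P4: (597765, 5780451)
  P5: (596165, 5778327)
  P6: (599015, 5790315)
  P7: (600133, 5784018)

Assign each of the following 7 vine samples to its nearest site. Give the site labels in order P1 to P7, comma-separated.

P1 → Gulch (d²=40473338.00)
P2 → Draw (d²=9473773.00)
P3 → Gulch (d²=72549205.00)
P4 → Gulch (d²=69994930.00)
P5 → Hollow (d²=83174093.00)
P6 → Spur (d²=22571746.00)
P7 → Terrace (d²=57136797.00)

Gulch, Draw, Gulch, Gulch, Hollow, Spur, Terrace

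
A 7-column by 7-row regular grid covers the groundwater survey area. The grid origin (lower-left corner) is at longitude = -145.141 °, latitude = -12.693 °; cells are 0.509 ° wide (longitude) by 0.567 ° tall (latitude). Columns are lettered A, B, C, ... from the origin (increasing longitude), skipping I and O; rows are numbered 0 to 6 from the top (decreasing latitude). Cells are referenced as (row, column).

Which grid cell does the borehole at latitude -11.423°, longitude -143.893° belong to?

Column index: ⌊(-143.893 − -145.141) / 0.509⌋ = ⌊2.452⌋ = 2 → column C
Row offset from origin: ⌊(-11.423 − -12.693) / 0.567⌋ = ⌊2.240⌋ = 2 → row 4 (counted from top)

(4, C)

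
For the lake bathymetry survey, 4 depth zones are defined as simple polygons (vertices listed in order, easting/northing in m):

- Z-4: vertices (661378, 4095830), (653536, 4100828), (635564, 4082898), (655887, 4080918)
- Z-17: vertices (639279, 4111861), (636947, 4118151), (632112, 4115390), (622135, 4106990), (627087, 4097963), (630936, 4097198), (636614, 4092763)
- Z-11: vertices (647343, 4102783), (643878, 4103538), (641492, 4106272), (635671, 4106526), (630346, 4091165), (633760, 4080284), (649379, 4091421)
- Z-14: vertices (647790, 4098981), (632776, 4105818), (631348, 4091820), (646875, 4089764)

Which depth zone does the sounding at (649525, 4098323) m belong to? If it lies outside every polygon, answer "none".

Cast a ray rightward from (649525, 4098323). For each polygon, the edges (by vertex number in listed order) whose endpoints lie on opposite sides of northing = 4098323, where each meets that height, and whether that is right or left of the point:
Z-4: 1–2 at easting≈657466.4 (right), 2–3 at easting≈651025.1 (right) → 2 crossings.
Z-17: 4–5 at easting≈626889.5 (left), 7–1 at easting≈637389.9 (left) → 0 crossings.
Z-11: 4–5 at easting≈632827.4 (left), 7–1 at easting≈648142.2 (left) → 0 crossings.
Z-14: 2–3 at easting≈632011.4 (left), 4–1 at easting≈647724.7 (left) → 0 crossings.
All counts are even, so the point lies outside every listed polygon.

none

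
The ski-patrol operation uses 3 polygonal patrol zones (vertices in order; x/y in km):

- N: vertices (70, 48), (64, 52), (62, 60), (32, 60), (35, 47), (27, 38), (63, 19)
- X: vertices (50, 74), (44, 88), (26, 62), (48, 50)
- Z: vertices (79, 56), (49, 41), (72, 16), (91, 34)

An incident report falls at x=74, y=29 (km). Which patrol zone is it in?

Z

Cast a ray rightward from (74, 29). For each polygon, the edges (by vertex number in listed order) whose endpoints lie on opposite sides of y = 29, where each meets that height, and whether that is right or left of the point:
N: 6–7 at x≈44.1 (left), 7–1 at x≈65.4 (left) → 0 crossings.
X: no edge straddles that height → 0 crossings.
Z: 2–3 at x≈60.0 (left), 3–4 at x≈85.7 (right) → 1 crossing.
Only Z has an odd count, so the point is inside Z.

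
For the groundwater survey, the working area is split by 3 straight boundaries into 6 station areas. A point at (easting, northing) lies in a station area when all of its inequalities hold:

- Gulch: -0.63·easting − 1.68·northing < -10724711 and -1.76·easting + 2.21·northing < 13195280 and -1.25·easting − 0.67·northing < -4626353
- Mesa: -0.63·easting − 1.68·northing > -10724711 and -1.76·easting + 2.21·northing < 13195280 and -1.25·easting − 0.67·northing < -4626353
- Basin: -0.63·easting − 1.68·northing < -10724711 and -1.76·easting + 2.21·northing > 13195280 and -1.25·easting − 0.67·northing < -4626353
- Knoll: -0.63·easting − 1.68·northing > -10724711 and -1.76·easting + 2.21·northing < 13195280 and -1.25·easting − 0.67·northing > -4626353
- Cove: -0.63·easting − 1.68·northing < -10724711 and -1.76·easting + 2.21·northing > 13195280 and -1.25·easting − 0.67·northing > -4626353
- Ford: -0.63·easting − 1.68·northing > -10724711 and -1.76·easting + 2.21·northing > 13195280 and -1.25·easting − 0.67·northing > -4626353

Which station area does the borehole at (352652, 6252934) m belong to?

-0.63·352652 − 1.68·6252934 = -10727099.880, which is < -10724711
-1.76·352652 + 2.21·6252934 = 13198316.620, which is > 13195280
-1.25·352652 − 0.67·6252934 = -4630280.780, which is < -4626353
This sign pattern matches Basin.

Basin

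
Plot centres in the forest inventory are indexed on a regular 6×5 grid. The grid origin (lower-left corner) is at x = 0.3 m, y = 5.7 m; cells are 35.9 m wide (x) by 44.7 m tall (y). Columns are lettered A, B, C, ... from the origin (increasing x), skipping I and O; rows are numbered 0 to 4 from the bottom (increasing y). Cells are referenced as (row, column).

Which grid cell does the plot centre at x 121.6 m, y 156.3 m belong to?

Column index: ⌊(121.6 − 0.3) / 35.9⌋ = ⌊3.379⌋ = 3 → column D
Row offset from origin: ⌊(156.3 − 5.7) / 44.7⌋ = ⌊3.369⌋ = 3 → row 3

(3, D)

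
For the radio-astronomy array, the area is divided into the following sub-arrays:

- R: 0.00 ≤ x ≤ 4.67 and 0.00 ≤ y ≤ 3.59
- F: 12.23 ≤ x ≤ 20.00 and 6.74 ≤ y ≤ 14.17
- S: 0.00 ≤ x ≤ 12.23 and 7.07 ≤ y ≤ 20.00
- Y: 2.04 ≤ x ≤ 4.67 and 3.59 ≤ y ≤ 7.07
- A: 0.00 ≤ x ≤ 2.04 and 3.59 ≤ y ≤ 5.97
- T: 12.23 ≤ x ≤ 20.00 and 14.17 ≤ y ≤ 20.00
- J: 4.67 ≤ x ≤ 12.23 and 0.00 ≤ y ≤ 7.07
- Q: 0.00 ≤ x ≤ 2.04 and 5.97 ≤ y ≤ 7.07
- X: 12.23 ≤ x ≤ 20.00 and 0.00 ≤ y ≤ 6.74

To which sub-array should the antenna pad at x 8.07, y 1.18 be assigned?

J

The point has x = 8.07 and y = 1.18.
Only J satisfies 4.67 ≤ x ≤ 12.23 and 0.00 ≤ y ≤ 7.07.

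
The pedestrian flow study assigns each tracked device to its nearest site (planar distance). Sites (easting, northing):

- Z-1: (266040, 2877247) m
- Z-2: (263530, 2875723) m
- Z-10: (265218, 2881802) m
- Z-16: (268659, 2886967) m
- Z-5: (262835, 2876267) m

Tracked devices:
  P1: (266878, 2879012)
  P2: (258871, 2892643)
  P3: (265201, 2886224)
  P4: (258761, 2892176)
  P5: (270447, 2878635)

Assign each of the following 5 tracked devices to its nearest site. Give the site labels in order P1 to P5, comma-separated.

Z-1, Z-16, Z-16, Z-16, Z-1

P1 → Z-1 (d²=3817469.00)
P2 → Z-16 (d²=128021920.00)
P3 → Z-16 (d²=12509813.00)
P4 → Z-16 (d²=125104085.00)
P5 → Z-1 (d²=21348193.00)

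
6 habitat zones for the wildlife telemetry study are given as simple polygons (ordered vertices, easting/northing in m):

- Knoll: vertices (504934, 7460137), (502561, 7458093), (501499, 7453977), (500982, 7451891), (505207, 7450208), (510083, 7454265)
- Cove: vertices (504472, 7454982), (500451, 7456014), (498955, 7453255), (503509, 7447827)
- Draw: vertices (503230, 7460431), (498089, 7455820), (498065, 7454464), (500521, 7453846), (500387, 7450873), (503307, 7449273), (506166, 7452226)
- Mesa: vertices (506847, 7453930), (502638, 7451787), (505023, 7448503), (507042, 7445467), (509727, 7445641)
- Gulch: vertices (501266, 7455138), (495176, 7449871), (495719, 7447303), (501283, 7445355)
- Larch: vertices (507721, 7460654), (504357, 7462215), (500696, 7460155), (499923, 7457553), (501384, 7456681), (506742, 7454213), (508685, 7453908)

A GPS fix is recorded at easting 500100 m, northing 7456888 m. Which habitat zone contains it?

Draw

Cast a ray rightward from (500100, 7456888). For each polygon, the edges (by vertex number in listed order) whose endpoints lie on opposite sides of northing = 7456888, where each meets that height, and whether that is right or left of the point:
Knoll: 2–3 at easting≈502250.1 (right), 6–1 at easting≈507783.0 (right) → 2 crossings.
Cove: no edge straddles that height → 0 crossings.
Draw: 1–2 at easting≈499279.8 (left), 7–1 at easting≈504497.8 (right) → 1 crossing.
Mesa: no edge straddles that height → 0 crossings.
Gulch: no edge straddles that height → 0 crossings.
Larch: 4–5 at easting≈501037.2 (right), 7–1 at easting≈508259.2 (right) → 2 crossings.
Only Draw has an odd count, so the point is inside Draw.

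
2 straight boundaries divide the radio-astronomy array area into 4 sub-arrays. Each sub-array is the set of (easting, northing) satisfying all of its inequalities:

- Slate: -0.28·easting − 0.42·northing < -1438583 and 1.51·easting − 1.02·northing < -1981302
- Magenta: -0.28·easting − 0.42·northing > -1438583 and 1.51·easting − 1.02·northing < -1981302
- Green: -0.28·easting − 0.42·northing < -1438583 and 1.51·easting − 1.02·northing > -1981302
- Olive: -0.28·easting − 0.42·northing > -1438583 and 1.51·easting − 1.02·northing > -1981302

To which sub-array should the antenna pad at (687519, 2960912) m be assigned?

-0.28·687519 − 0.42·2960912 = -1436088.360, which is > -1438583
1.51·687519 − 1.02·2960912 = -1981976.550, which is < -1981302
This sign pattern matches Magenta.

Magenta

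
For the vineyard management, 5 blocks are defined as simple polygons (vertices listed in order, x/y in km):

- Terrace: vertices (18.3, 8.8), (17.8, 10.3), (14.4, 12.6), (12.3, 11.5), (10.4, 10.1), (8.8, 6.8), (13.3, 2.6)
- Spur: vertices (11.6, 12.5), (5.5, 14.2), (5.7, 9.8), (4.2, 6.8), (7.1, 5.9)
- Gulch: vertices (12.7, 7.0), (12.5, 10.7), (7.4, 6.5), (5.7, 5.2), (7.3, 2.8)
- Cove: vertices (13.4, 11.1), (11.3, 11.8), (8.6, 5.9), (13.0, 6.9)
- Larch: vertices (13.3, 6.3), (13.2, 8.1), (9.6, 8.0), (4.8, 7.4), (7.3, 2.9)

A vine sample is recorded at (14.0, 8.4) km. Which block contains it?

Cast a ray rightward from (14.0, 8.4). For each polygon, the edges (by vertex number in listed order) whose endpoints lie on opposite sides of y = 8.4, where each meets that height, and whether that is right or left of the point:
Terrace: 5–6 at x≈9.58 (left), 7–1 at x≈17.98 (right) → 1 crossing.
Spur: 3–4 at x≈5.00 (left), 5–1 at x≈8.80 (left) → 0 crossings.
Gulch: 1–2 at x≈12.62 (left), 2–3 at x≈9.71 (left) → 0 crossings.
Cove: 2–3 at x≈9.74 (left), 4–1 at x≈13.14 (left) → 0 crossings.
Larch: no edge straddles that height → 0 crossings.
Only Terrace has an odd count, so the point is inside Terrace.

Terrace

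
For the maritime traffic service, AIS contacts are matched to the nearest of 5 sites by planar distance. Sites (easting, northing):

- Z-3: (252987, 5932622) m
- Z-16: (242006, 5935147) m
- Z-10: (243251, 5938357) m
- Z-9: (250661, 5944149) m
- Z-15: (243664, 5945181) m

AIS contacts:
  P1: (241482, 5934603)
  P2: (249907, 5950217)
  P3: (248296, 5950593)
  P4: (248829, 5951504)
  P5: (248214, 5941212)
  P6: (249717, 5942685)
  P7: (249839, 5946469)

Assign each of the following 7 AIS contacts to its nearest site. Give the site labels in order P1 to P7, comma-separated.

P1 → Z-16 (d²=570512.00)
P2 → Z-9 (d²=37389140.00)
P3 → Z-9 (d²=47118361.00)
P4 → Z-9 (d²=57452249.00)
P5 → Z-9 (d²=14613778.00)
P6 → Z-9 (d²=3034432.00)
P7 → Z-9 (d²=6058084.00)

Z-16, Z-9, Z-9, Z-9, Z-9, Z-9, Z-9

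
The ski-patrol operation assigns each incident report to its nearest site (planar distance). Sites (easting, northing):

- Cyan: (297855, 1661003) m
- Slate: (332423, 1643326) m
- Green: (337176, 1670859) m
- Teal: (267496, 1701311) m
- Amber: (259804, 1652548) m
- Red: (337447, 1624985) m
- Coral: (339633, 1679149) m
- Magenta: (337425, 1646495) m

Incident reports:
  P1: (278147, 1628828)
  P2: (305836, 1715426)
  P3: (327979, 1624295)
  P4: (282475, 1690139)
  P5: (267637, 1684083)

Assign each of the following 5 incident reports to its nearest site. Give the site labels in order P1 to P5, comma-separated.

Amber, Teal, Red, Teal, Teal

P1 → Amber (d²=899104049.00)
P2 → Teal (d²=1669188825.00)
P3 → Red (d²=90119124.00)
P4 → Teal (d²=349184025.00)
P5 → Teal (d²=296823865.00)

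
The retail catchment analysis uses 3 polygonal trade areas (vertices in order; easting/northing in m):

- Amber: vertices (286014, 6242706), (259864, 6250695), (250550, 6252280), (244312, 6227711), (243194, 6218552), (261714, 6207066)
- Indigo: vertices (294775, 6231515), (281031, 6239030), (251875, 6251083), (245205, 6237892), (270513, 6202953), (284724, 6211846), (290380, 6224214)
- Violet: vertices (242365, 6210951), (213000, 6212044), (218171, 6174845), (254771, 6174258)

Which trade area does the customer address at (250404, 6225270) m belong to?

Amber

Cast a ray rightward from (250404, 6225270). For each polygon, the edges (by vertex number in listed order) whose endpoints lie on opposite sides of northing = 6225270, where each meets that height, and whether that is right or left of the point:
Amber: 4–5 at easting≈244014.0 (left), 6–1 at easting≈274125.8 (right) → 1 crossing.
Indigo: 4–5 at easting≈254347.7 (right), 7–1 at easting≈291015.7 (right) → 2 crossings.
Violet: no edge straddles that height → 0 crossings.
Only Amber has an odd count, so the point is inside Amber.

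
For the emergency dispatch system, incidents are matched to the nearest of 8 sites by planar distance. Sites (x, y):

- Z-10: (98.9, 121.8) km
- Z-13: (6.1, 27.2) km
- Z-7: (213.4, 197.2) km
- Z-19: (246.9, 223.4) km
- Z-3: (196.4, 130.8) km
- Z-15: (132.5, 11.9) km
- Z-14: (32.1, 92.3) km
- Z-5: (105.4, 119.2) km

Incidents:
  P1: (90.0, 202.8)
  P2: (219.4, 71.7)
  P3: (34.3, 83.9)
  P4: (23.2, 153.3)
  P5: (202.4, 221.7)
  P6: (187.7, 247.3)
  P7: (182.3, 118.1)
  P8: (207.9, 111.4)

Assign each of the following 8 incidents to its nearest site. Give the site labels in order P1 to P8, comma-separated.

P1 → Z-10 (d²=6640.21)
P2 → Z-3 (d²=4021.81)
P3 → Z-14 (d²=75.40)
P4 → Z-14 (d²=3800.21)
P5 → Z-7 (d²=721.25)
P6 → Z-7 (d²=3170.50)
P7 → Z-3 (d²=360.10)
P8 → Z-3 (d²=508.61)

Z-10, Z-3, Z-14, Z-14, Z-7, Z-7, Z-3, Z-3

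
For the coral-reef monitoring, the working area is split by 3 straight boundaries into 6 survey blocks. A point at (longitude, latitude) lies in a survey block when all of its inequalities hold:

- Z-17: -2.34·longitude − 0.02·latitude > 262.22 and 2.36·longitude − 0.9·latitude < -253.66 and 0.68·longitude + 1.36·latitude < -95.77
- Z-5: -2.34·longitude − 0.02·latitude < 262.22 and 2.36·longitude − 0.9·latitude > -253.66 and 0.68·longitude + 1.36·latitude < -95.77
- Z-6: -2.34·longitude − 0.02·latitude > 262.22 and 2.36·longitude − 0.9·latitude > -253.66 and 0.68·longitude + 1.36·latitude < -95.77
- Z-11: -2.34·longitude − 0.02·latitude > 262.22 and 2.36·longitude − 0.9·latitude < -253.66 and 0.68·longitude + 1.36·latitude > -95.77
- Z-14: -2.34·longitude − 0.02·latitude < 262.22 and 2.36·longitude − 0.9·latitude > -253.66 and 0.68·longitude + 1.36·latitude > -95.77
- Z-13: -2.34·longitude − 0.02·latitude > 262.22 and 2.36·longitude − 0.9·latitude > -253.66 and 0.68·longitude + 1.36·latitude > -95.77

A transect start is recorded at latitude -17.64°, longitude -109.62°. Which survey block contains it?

-2.34·-109.62 − 0.02·-17.64 = 256.864, which is < 262.22
2.36·-109.62 − 0.9·-17.64 = -242.827, which is > -253.66
0.68·-109.62 + 1.36·-17.64 = -98.532, which is < -95.77
This sign pattern matches Z-5.

Z-5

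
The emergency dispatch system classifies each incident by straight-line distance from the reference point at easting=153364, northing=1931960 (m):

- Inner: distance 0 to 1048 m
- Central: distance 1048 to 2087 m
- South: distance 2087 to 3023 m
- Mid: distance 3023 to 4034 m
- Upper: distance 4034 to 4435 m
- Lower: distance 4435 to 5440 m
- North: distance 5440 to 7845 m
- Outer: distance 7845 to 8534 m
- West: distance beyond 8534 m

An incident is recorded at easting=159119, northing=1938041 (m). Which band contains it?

Outer

Distance = √((159119−153364)² + (1938041−1931960)²) = √(33120025.000 + 36978561.000) = 8372.490 m.
7845 ≤ 8372.490 < 8534 → Outer.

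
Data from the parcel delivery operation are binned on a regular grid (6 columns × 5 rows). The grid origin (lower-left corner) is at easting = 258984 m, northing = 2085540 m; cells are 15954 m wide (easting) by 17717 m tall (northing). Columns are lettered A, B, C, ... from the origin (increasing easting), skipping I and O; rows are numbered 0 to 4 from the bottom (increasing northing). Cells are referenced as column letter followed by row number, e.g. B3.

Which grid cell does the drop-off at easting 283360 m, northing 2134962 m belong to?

Column index: ⌊(283360 − 258984) / 15954⌋ = ⌊1.528⌋ = 1 → column B
Row offset from origin: ⌊(2134962 − 2085540) / 17717⌋ = ⌊2.790⌋ = 2 → row 2

B2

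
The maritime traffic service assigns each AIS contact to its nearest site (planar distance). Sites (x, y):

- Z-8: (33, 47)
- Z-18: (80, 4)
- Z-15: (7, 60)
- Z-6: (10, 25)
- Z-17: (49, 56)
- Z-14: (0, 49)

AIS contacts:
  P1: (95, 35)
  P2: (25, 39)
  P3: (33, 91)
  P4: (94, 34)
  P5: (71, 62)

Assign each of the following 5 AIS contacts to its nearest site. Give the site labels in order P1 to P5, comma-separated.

P1 → Z-18 (d²=1186.00)
P2 → Z-8 (d²=128.00)
P3 → Z-17 (d²=1481.00)
P4 → Z-18 (d²=1096.00)
P5 → Z-17 (d²=520.00)

Z-18, Z-8, Z-17, Z-18, Z-17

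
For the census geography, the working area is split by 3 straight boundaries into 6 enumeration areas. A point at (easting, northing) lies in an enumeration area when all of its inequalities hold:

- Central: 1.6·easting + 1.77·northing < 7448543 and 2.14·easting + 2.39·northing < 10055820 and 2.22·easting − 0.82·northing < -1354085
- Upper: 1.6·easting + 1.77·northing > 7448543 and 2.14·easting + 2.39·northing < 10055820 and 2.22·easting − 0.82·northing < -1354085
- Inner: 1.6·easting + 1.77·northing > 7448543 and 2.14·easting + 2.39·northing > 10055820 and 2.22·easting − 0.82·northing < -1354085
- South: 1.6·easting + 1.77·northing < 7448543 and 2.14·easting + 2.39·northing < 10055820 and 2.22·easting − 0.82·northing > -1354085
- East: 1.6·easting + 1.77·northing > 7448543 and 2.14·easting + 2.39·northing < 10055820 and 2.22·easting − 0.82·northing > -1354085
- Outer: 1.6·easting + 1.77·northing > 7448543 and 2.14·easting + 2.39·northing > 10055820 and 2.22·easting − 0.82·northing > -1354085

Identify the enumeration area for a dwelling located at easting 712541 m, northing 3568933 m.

1.6·712541 + 1.77·3568933 = 7457077.010, which is > 7448543
2.14·712541 + 2.39·3568933 = 10054587.610, which is < 10055820
2.22·712541 − 0.82·3568933 = -1344684.040, which is > -1354085
This sign pattern matches East.

East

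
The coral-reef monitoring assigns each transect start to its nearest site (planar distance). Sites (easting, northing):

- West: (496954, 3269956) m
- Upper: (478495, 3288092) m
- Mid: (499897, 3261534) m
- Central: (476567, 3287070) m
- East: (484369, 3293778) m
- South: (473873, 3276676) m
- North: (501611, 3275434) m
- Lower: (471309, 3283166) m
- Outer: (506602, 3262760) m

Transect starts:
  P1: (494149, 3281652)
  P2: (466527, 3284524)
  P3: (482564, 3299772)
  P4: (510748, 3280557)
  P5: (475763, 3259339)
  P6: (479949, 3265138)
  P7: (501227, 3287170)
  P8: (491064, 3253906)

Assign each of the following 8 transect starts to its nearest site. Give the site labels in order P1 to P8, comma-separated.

North, Lower, East, North, South, South, North, Mid

P1 → North (d²=94344968.00)
P2 → Lower (d²=24711688.00)
P3 → East (d²=39186061.00)
P4 → North (d²=109729898.00)
P5 → South (d²=304143669.00)
P6 → South (d²=170043220.00)
P7 → North (d²=137881152.00)
P8 → Mid (d²=136208273.00)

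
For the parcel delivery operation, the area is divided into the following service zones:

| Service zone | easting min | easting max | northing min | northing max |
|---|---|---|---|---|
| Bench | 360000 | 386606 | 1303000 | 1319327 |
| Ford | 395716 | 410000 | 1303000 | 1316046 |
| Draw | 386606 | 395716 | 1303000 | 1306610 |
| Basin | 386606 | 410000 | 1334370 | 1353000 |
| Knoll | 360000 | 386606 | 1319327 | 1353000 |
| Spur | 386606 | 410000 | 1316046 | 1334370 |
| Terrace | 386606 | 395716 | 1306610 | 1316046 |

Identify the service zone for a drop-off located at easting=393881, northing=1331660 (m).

Spur

The point has easting = 393881 and northing = 1331660.
Only Spur satisfies 386606 ≤ easting ≤ 410000 and 1316046 ≤ northing ≤ 1334370.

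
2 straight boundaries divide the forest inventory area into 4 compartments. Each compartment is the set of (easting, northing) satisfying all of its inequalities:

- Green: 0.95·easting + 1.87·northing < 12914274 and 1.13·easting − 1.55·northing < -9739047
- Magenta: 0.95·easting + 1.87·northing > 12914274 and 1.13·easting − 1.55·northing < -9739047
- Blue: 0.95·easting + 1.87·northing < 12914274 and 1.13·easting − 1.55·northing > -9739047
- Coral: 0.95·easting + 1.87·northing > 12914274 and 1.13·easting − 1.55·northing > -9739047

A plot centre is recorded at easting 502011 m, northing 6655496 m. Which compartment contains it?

0.95·502011 + 1.87·6655496 = 12922687.970, which is > 12914274
1.13·502011 − 1.55·6655496 = -9748746.370, which is < -9739047
This sign pattern matches Magenta.

Magenta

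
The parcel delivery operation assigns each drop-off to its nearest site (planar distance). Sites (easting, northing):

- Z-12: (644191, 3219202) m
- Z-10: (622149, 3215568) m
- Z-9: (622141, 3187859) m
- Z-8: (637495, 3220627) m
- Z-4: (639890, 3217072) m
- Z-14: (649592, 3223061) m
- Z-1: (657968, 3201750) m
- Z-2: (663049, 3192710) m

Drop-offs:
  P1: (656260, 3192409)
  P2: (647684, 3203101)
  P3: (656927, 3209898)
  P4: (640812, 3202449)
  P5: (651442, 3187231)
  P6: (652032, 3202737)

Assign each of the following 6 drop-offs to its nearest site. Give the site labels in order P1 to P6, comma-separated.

P1 → Z-2 (d²=46181122.00)
P2 → Z-1 (d²=107585857.00)
P3 → Z-1 (d²=67473585.00)
P4 → Z-4 (d²=214682213.00)
P5 → Z-2 (d²=164741890.00)
P6 → Z-1 (d²=36210265.00)

Z-2, Z-1, Z-1, Z-4, Z-2, Z-1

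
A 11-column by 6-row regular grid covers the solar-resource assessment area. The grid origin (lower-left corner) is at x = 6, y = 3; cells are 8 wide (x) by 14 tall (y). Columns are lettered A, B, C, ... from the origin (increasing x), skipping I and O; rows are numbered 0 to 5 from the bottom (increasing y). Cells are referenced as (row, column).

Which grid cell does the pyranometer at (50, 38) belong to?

(2, F)

Column index: ⌊(50 − 6) / 8⌋ = ⌊5.500⌋ = 5 → column F
Row offset from origin: ⌊(38 − 3) / 14⌋ = ⌊2.500⌋ = 2 → row 2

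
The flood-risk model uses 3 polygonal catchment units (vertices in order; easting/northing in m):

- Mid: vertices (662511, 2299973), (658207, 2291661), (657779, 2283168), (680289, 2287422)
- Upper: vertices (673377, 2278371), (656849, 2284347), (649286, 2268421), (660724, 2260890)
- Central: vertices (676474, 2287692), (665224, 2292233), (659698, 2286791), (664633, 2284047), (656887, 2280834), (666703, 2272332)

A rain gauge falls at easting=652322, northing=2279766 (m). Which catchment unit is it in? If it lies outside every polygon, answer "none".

none

Cast a ray rightward from (652322, 2279766). For each polygon, the edges (by vertex number in listed order) whose endpoints lie on opposite sides of northing = 2279766, where each meets that height, and whether that is right or left of the point:
Mid: no edge straddles that height → 0 crossings.
Upper: 1–2 at easting≈669518.8 (right), 2–3 at easting≈654673.6 (right) → 2 crossings.
Central: 5–6 at easting≈658120.1 (right), 6–1 at easting≈671432.0 (right) → 2 crossings.
All counts are even, so the point lies outside every listed polygon.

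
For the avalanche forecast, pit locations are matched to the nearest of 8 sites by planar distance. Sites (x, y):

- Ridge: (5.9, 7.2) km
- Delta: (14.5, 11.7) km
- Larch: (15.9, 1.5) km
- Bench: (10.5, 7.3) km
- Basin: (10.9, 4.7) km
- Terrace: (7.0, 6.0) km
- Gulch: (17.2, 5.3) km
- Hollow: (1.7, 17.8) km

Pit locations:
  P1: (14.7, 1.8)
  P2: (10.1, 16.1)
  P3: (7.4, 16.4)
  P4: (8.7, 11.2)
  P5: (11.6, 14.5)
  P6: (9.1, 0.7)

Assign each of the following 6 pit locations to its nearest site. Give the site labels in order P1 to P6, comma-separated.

P1 → Larch (d²=1.53)
P2 → Delta (d²=38.72)
P3 → Hollow (d²=34.45)
P4 → Bench (d²=18.45)
P5 → Delta (d²=16.25)
P6 → Basin (d²=19.24)

Larch, Delta, Hollow, Bench, Delta, Basin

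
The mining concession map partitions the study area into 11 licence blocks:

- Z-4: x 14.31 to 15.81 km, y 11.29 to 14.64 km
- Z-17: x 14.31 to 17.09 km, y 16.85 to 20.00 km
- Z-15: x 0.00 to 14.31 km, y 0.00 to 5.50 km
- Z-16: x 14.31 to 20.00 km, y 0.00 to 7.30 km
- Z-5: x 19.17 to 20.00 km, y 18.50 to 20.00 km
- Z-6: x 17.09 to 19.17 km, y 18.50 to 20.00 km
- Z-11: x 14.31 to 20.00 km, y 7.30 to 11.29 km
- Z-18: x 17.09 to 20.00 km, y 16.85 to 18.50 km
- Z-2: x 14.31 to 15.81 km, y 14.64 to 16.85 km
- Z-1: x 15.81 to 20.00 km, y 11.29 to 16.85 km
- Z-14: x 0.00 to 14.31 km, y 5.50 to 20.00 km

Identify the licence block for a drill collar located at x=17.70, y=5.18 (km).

Z-16

The point has x = 17.70 and y = 5.18.
Only Z-16 satisfies 14.31 ≤ x ≤ 20.00 and 0.00 ≤ y ≤ 7.30.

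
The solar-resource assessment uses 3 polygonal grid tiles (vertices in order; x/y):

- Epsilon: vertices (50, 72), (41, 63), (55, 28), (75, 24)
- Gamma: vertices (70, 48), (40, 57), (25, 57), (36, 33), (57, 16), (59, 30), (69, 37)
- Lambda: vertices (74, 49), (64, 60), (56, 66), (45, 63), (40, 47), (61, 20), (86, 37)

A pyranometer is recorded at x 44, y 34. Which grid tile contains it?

Gamma

Cast a ray rightward from (44, 34). For each polygon, the edges (by vertex number in listed order) whose endpoints lie on opposite sides of y = 34, where each meets that height, and whether that is right or left of the point:
Epsilon: 2–3 at x≈52.6 (right), 4–1 at x≈69.8 (right) → 2 crossings.
Gamma: 3–4 at x≈35.5 (left), 6–7 at x≈64.7 (right) → 1 crossing.
Lambda: 5–6 at x≈50.1 (right), 6–7 at x≈81.6 (right) → 2 crossings.
Only Gamma has an odd count, so the point is inside Gamma.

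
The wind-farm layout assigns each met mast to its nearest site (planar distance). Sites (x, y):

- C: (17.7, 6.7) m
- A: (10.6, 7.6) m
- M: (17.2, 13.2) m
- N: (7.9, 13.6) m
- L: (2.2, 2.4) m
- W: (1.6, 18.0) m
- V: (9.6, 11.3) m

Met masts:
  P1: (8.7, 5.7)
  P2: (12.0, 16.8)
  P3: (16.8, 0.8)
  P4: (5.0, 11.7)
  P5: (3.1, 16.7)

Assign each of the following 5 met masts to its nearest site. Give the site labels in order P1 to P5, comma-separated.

P1 → A (d²=7.22)
P2 → N (d²=27.05)
P3 → C (d²=35.62)
P4 → N (d²=12.02)
P5 → W (d²=3.94)

A, N, C, N, W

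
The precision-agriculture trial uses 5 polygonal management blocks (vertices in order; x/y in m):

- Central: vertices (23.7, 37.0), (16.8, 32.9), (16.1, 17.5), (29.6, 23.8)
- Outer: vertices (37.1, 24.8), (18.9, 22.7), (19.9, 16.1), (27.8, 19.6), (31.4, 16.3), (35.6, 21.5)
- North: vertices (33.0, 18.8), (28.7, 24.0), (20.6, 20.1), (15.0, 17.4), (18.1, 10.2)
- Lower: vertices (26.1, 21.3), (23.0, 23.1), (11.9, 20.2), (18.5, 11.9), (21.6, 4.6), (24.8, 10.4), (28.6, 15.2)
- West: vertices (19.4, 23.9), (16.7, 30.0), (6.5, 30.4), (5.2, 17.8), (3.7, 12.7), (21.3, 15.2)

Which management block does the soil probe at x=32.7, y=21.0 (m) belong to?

Outer

Cast a ray rightward from (32.7, 21.0). For each polygon, the edges (by vertex number in listed order) whose endpoints lie on opposite sides of y = 21.0, where each meets that height, and whether that is right or left of the point:
Central: 2–3 at x≈16.26 (left), 3–4 at x≈23.60 (left) → 0 crossings.
Outer: 2–3 at x≈19.16 (left), 5–6 at x≈35.20 (right) → 1 crossing.
North: 1–2 at x≈31.18 (left), 2–3 at x≈22.47 (left) → 0 crossings.
Lower: 2–3 at x≈14.96 (left), 7–1 at x≈26.22 (left) → 0 crossings.
West: 3–4 at x≈5.53 (left), 6–1 at x≈20.03 (left) → 0 crossings.
Only Outer has an odd count, so the point is inside Outer.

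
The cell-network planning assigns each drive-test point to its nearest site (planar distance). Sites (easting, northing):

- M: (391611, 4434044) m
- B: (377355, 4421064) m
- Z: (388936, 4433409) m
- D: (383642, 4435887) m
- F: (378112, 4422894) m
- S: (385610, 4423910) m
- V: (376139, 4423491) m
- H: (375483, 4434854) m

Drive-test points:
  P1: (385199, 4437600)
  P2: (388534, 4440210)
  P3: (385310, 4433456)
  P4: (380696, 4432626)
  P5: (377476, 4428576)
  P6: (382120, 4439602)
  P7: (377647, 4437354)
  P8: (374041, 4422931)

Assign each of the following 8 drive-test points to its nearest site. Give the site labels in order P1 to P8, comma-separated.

P1 → D (d²=5358618.00)
P2 → D (d²=42619993.00)
P3 → D (d²=8691985.00)
P4 → D (d²=19313037.00)
P5 → V (d²=27644794.00)
P6 → D (d²=16117709.00)
P7 → H (d²=10932896.00)
P8 → V (d²=4715204.00)

D, D, D, D, V, D, H, V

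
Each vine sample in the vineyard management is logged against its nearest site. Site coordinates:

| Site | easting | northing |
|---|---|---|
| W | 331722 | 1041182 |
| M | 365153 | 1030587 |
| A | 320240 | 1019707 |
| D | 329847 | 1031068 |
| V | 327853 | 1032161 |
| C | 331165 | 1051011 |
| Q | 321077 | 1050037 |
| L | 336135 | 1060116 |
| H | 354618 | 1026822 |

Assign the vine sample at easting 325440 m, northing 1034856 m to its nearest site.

Squared distances to each site:
W: 79481800.000; M: 1595346730.000; A: 256532201.000; D: 33770593.000; V: 13085594.000; C: 293759650.000; Q: 249498530.000; L: 752450625.000; H: 915900840.000.
Minimum at V.

V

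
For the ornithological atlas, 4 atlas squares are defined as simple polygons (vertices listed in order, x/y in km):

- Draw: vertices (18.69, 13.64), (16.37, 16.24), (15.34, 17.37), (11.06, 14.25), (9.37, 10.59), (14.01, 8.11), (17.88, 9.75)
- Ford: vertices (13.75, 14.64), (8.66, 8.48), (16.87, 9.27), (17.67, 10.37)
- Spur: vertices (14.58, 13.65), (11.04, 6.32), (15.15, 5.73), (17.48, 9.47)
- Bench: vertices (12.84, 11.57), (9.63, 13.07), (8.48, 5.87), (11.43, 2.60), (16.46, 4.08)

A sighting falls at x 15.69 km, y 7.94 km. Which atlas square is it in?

Spur

Cast a ray rightward from (15.69, 7.94). For each polygon, the edges (by vertex number in listed order) whose endpoints lie on opposite sides of y = 7.94, where each meets that height, and whether that is right or left of the point:
Draw: no edge straddles that height → 0 crossings.
Ford: no edge straddles that height → 0 crossings.
Spur: 1–2 at x≈11.822 (left), 3–4 at x≈16.527 (right) → 1 crossing.
Bench: 2–3 at x≈8.811 (left), 5–1 at x≈14.594 (left) → 0 crossings.
Only Spur has an odd count, so the point is inside Spur.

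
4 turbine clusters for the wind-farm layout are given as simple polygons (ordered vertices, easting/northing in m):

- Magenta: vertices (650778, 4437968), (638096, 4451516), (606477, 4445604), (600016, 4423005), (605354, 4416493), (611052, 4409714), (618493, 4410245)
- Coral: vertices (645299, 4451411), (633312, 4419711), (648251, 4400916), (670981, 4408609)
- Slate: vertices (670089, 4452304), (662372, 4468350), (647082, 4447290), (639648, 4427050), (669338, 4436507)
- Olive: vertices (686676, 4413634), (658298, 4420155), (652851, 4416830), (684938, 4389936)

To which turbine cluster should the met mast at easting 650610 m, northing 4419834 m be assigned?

Coral

Cast a ray rightward from (650610, 4419834). For each polygon, the edges (by vertex number in listed order) whose endpoints lie on opposite sides of northing = 4419834, where each meets that height, and whether that is right or left of the point:
Magenta: 4–5 at easting≈602615.3 (left), 7–1 at easting≈629659.9 (left) → 0 crossings.
Coral: 1–2 at easting≈633358.5 (left), 4–1 at easting≈664245.8 (right) → 1 crossing.
Slate: no edge straddles that height → 0 crossings.
Olive: 1–2 at easting≈659694.9 (right), 2–3 at easting≈657772.1 (right) → 2 crossings.
Only Coral has an odd count, so the point is inside Coral.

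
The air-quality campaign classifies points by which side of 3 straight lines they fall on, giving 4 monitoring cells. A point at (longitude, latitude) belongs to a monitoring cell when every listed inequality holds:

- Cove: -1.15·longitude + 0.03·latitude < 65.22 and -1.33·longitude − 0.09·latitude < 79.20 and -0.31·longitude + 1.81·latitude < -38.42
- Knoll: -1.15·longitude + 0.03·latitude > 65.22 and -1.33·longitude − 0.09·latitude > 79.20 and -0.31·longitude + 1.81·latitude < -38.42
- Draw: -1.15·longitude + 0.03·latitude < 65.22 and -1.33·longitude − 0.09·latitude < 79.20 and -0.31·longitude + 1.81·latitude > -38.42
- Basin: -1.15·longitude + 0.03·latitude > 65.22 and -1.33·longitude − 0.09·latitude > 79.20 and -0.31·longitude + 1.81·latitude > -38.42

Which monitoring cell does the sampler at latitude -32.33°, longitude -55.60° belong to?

-1.15·-55.60 + 0.03·-32.33 = 62.970, which is < 65.22
-1.33·-55.60 − 0.09·-32.33 = 76.858, which is < 79.20
-0.31·-55.60 + 1.81·-32.33 = -41.281, which is < -38.42
This sign pattern matches Cove.

Cove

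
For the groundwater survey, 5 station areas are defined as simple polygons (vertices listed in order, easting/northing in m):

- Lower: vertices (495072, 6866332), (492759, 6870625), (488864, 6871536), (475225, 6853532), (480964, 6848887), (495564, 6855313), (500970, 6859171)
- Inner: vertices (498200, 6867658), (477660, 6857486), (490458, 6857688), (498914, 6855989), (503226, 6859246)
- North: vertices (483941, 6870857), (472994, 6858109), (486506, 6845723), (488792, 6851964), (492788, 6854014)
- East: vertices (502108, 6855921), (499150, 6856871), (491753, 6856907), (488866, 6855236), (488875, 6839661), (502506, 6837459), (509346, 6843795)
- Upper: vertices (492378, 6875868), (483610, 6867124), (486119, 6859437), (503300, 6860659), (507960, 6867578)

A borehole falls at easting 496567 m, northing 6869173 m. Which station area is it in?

Upper

Cast a ray rightward from (496567, 6869173). For each polygon, the edges (by vertex number in listed order) whose endpoints lie on opposite sides of northing = 6869173, where each meets that height, and whether that is right or left of the point:
Lower: 1–2 at easting≈493541.3 (left), 3–4 at easting≈487073.9 (left) → 0 crossings.
Inner: no edge straddles that height → 0 crossings.
North: 1–2 at easting≈482494.9 (left), 5–1 at easting≈484825.5 (left) → 0 crossings.
East: no edge straddles that height → 0 crossings.
Upper: 1–2 at easting≈485664.6 (left), 5–1 at easting≈504962.0 (right) → 1 crossing.
Only Upper has an odd count, so the point is inside Upper.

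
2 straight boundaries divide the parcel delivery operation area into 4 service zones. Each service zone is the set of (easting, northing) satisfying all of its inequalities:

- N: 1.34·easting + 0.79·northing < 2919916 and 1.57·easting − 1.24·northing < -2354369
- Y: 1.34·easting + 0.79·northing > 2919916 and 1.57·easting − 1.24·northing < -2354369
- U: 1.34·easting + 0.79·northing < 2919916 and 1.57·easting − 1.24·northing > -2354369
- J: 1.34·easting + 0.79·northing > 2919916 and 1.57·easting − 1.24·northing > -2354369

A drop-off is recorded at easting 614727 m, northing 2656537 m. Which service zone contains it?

1.34·614727 + 0.79·2656537 = 2922398.410, which is > 2919916
1.57·614727 − 1.24·2656537 = -2328984.490, which is > -2354369
This sign pattern matches J.

J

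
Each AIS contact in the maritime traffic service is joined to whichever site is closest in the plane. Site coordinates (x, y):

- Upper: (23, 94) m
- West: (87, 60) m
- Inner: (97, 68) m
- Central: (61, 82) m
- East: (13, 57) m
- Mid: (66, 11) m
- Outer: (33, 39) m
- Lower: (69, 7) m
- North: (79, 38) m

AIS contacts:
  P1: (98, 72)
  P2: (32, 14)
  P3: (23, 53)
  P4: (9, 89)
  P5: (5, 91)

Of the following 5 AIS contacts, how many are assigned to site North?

0

P1 → Inner
P2 → Outer
P3 → East
P4 → Upper
P5 → Upper
0 of the 5 go to North.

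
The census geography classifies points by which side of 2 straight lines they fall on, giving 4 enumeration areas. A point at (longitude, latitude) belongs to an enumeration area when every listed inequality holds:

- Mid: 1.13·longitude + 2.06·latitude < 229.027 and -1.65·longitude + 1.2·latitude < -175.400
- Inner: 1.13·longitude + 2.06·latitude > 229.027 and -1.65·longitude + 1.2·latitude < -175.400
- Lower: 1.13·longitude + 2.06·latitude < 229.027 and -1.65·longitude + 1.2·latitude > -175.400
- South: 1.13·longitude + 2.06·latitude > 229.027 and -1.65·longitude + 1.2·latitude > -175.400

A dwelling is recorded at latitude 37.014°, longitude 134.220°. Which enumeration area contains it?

Mid

1.13·134.220 + 2.06·37.014 = 227.917, which is < 229.027
-1.65·134.220 + 1.2·37.014 = -177.046, which is < -175.400
This sign pattern matches Mid.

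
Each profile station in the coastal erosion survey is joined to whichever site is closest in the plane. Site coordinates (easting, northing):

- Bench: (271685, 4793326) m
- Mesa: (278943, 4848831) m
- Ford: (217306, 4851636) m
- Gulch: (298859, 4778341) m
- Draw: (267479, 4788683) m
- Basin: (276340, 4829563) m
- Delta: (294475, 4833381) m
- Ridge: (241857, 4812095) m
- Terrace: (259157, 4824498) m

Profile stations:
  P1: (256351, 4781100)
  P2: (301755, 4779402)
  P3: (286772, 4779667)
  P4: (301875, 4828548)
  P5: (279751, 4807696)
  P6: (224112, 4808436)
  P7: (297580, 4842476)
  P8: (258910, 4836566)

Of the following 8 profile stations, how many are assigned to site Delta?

P1 → Draw
P2 → Gulch
P3 → Gulch
P4 → Delta
P5 → Bench
P6 → Ridge
P7 → Delta
P8 → Terrace
2 of the 8 go to Delta.

2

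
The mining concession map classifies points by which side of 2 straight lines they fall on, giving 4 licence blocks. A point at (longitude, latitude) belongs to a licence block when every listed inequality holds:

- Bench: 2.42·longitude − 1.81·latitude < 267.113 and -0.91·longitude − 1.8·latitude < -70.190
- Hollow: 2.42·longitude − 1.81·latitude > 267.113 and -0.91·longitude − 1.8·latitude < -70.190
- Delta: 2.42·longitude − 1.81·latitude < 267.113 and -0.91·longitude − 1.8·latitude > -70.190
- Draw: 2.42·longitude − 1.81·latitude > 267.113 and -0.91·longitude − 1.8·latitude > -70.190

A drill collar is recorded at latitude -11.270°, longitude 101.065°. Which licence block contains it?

2.42·101.065 − 1.81·-11.270 = 264.976, which is < 267.113
-0.91·101.065 − 1.8·-11.270 = -71.683, which is < -70.190
This sign pattern matches Bench.

Bench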